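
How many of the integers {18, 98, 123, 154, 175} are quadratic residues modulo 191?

(18/191) = +1 → QR.
(98/191) = +1 → QR.
(123/191) = -1 → non-residue.
(154/191) = +1 → QR.
(175/191) = -1 → non-residue.
Total quadratic residues among the 5: 3.

3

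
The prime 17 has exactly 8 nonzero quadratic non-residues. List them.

Square k = 1,…,8 (k and 17−k give the same square):
1²=1, 2²=4, 3²=9, 4²=16, 5²≡8, 6²≡2, 7²≡15, 8²≡13 (mod 17).
The residues are {1, 2, 4, 8, 9, 13, 15, 16}; the non-residues are the remaining 8 nonzero classes.

3,5,6,7,10,11,12,14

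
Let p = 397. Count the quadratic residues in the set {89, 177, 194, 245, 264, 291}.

(89/397) = -1 → non-residue.
(177/397) = -1 → non-residue.
(194/397) = -1 → non-residue.
(245/397) = -1 → non-residue.
(264/397) = -1 → non-residue.
(291/397) = +1 → QR.
Total quadratic residues among the 6: 1.

1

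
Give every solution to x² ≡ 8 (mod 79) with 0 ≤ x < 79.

Since 79 ≡ 3 (mod 4), a square root of 8 is 8^((79+1)/4) = 8^20 mod 79.
Repeated squaring: 8^2≡64, 8^4≡67, 8^8≡65, 8^16≡38 (mod 79).
8^20 = 8^(16+4) ≡ 18 (mod 79).
Check: 18² = 324 ≡ 8 (mod 79). The two roots are 18 and 61.

18, 61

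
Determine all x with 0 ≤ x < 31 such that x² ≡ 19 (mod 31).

Since 31 ≡ 3 (mod 4), a square root of 19 is 19^((31+1)/4) = 19^8 mod 31.
Repeated squaring: 19^2≡20, 19^4≡28, 19^8≡9 (mod 31).
19^8 = 19^(8) ≡ 9 (mod 31).
Check: 9² = 81 ≡ 19 (mod 31). The two roots are 9 and 22.

9, 22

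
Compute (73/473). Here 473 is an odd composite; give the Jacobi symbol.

Reciprocity: 73 ≡ 1 and 473 ≡ 1 (mod 4), so (73/473) = +(473/73).
Reduce top mod 73: now compute (35/73).
Reciprocity: 35 ≡ 3 and 73 ≡ 1 (mod 4), so (35/73) = +(73/35).
Reduce top mod 35: now compute (3/35).
Reciprocity: 3 ≡ 3 and 35 ≡ 3 (mod 4), so (3/35) = −(35/3).
Reduce top mod 3: now compute (2/3).
Pull out 2: since 3 ≡ 3 (mod 8), (2/3) = -1.
Reached (1/3) = 1. Collecting the sign flips along the way, the symbol is +1.

1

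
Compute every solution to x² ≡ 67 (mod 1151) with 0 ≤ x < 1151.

545, 606

Since 1151 ≡ 3 (mod 4), a square root of 67 is 67^((1151+1)/4) = 67^288 mod 1151.
Repeated squaring: 67^2≡1036, 67^4≡564, 67^8≡420, 67^16≡297, 67^32≡733, 67^64≡923, 67^128≡189, 67^256≡40 (mod 1151).
67^288 = 67^(256+32) ≡ 545 (mod 1151).
Check: 545² = 297025 ≡ 67 (mod 1151). The two roots are 545 and 606.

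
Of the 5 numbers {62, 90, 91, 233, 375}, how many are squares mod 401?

1

(62/401) = -1 → non-residue.
(90/401) = +1 → QR.
(91/401) = -1 → non-residue.
(233/401) = -1 → non-residue.
(375/401) = -1 → non-residue.
Total quadratic residues among the 5: 1.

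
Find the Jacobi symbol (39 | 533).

0

Reciprocity: 39 ≡ 3 and 533 ≡ 1 (mod 4), so (39/533) = +(533/39).
Reduce top mod 39: now compute (26/39).
Pull out 2: since 39 ≡ 7 (mod 8), (2/39) = +1.
Reciprocity: 13 ≡ 1 and 39 ≡ 3 (mod 4), so (13/39) = +(39/13).
Reduce top mod 13: now compute (0/13).
Top reduces to 0: gcd > 1, so the symbol is 0.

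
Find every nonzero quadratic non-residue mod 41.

3 6 7 11 12 13 14 15 17 19 22 24 26 27 28 29 30 34 35 38

Square k = 1,…,20 (k and 41−k give the same square):
1²=1, 2²=4, 3²=9, 4²=16, 5²=25, 6²=36, 7²≡8, 8²≡23, 9²≡40, 10²≡18, 11²≡39, 12²≡21, 13²≡5, 14²≡32, 15²≡20, 16²≡10, 17²≡2, 18²≡37, 19²≡33, 20²≡31 (mod 41).
The residues are {1, 2, 4, 5, 8, 9, 10, 16, 18, 20, 21, 23, 25, 31, 32, 33, 36, 37, 39, 40}; the non-residues are the remaining 20 nonzero classes.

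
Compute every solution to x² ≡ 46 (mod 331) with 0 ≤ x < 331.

55, 276

Since 331 ≡ 3 (mod 4), a square root of 46 is 46^((331+1)/4) = 46^83 mod 331.
Repeated squaring: 46^2≡130, 46^4≡19, 46^8≡30, 46^16≡238, 46^32≡43, 46^64≡194 (mod 331).
46^83 = 46^(64+16+2+1) ≡ 276 (mod 331).
Check: 276² = 76176 ≡ 46 (mod 331). The two roots are 55 and 276.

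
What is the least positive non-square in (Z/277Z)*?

2

(2/277) = −1, so 2 is the smallest positive non-residue mod 277.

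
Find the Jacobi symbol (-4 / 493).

1

First reduce: -4 ≡ 489 (mod 493).
Reciprocity: 489 ≡ 1 and 493 ≡ 1 (mod 4), so (489/493) = +(493/489).
Reduce top mod 489: now compute (4/489).
Pull out 2^2: since 489 ≡ 1 (mod 8), (2/489) = +1, so (2/489)^2 = +1.
Reached (1/489) = 1. Collecting the sign flips along the way, the symbol is +1.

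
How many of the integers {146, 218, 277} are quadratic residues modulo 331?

1

(146/331) = +1 → QR.
(218/331) = -1 → non-residue.
(277/331) = -1 → non-residue.
Total quadratic residues among the 3: 1.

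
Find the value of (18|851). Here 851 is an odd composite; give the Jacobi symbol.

-1

Pull out 2: since 851 ≡ 3 (mod 8), (2/851) = -1.
Reciprocity: 9 ≡ 1 and 851 ≡ 3 (mod 4), so (9/851) = +(851/9).
Reduce top mod 9: now compute (5/9).
Reciprocity: 5 ≡ 1 and 9 ≡ 1 (mod 4), so (5/9) = +(9/5).
Reduce top mod 5: now compute (4/5).
Pull out 2^2: since 5 ≡ 5 (mod 8), (2/5) = -1, so (2/5)^2 = +1.
Reached (1/5) = 1. Collecting the sign flips along the way, the symbol is -1.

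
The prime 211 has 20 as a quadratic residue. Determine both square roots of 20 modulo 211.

81, 130

Since 211 ≡ 3 (mod 4), a square root of 20 is 20^((211+1)/4) = 20^53 mod 211.
Repeated squaring: 20^2≡189, 20^4≡62, 20^8≡46, 20^16≡6, 20^32≡36 (mod 211).
20^53 = 20^(32+16+4+1) ≡ 81 (mod 211).
Check: 81² = 6561 ≡ 20 (mod 211). The two roots are 81 and 130.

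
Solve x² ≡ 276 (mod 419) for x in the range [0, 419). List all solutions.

81, 338

Since 419 ≡ 3 (mod 4), a square root of 276 is 276^((419+1)/4) = 276^105 mod 419.
Repeated squaring: 276^2≡337, 276^4≡20, 276^8≡400, 276^16≡361, 276^32≡12, 276^64≡144 (mod 419).
276^105 = 276^(64+32+8+1) ≡ 81 (mod 419).
Check: 81² = 6561 ≡ 276 (mod 419). The two roots are 81 and 338.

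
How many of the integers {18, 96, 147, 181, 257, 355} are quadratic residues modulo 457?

(18/457) = +1 → QR.
(96/457) = +1 → QR.
(147/457) = +1 → QR.
(181/457) = -1 → non-residue.
(257/457) = +1 → QR.
(355/457) = +1 → QR.
Total quadratic residues among the 6: 5.

5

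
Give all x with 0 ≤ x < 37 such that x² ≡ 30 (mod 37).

37 ≡ 1 (mod 4), so we find a root by search.
Trying successive values, 17² = 289 ≡ 30 (mod 37). The other root is 37 − 17 = 20.

17, 20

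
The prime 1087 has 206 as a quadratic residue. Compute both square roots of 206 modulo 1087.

260, 827

Since 1087 ≡ 3 (mod 4), a square root of 206 is 206^((1087+1)/4) = 206^272 mod 1087.
Repeated squaring: 206^2≡43, 206^4≡762, 206^8≡186, 206^16≡899, 206^32≡560, 206^64≡544, 206^128≡272, 206^256≡68 (mod 1087).
206^272 = 206^(256+16) ≡ 260 (mod 1087).
Check: 260² = 67600 ≡ 206 (mod 1087). The two roots are 260 and 827.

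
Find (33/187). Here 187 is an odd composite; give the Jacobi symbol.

Reciprocity: 33 ≡ 1 and 187 ≡ 3 (mod 4), so (33/187) = +(187/33).
Reduce top mod 33: now compute (22/33).
Pull out 2: since 33 ≡ 1 (mod 8), (2/33) = +1.
Reciprocity: 11 ≡ 3 and 33 ≡ 1 (mod 4), so (11/33) = +(33/11).
Reduce top mod 11: now compute (0/11).
Top reduces to 0: gcd > 1, so the symbol is 0.

0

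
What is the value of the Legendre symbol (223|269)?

-1

Reciprocity: 223 ≡ 3 and 269 ≡ 1 (mod 4), so (223/269) = +(269/223).
Reduce top mod 223: now compute (46/223).
Pull out 2: since 223 ≡ 7 (mod 8), (2/223) = +1.
Reciprocity: 23 ≡ 3 and 223 ≡ 3 (mod 4), so (23/223) = −(223/23).
Reduce top mod 23: now compute (16/23).
Pull out 2^4: since 23 ≡ 7 (mod 8), (2/23) = +1, so (2/23)^4 = +1.
Reached (1/23) = 1. Collecting the sign flips along the way, the symbol is -1.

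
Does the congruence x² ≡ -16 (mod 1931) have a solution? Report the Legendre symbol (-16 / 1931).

First reduce: -16 ≡ 1915 (mod 1931).
Reciprocity: 1915 ≡ 3 and 1931 ≡ 3 (mod 4), so (1915/1931) = −(1931/1915).
Reduce top mod 1915: now compute (16/1915).
Pull out 2^4: since 1915 ≡ 3 (mod 8), (2/1915) = -1, so (2/1915)^4 = +1.
Reached (1/1915) = 1. Collecting the sign flips along the way, the symbol is -1.

-1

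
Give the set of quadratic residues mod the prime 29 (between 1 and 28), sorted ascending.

1,4,5,6,7,9,13,16,20,22,23,24,25,28

Square k = 1,…,14 (k and 29−k give the same square):
1²=1, 2²=4, 3²=9, 4²=16, 5²=25, 6²≡7, 7²≡20, 8²≡6, 9²≡23, 10²≡13, 11²≡5, 12²≡28, 13²≡24, 14²≡22 (mod 29).
So the quadratic residues mod 29 are {1, 4, 5, 6, 7, 9, 13, 16, 20, 22, 23, 24, 25, 28}.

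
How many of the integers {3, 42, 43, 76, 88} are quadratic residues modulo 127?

3

(3/127) = -1 → non-residue.
(42/127) = +1 → QR.
(43/127) = -1 → non-residue.
(76/127) = +1 → QR.
(88/127) = +1 → QR.
Total quadratic residues among the 5: 3.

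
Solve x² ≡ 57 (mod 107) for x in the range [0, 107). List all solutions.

48, 59

Since 107 ≡ 3 (mod 4), a square root of 57 is 57^((107+1)/4) = 57^27 mod 107.
Repeated squaring: 57^2≡39, 57^4≡23, 57^8≡101, 57^16≡36 (mod 107).
57^27 = 57^(16+8+2+1) ≡ 48 (mod 107).
Check: 48² = 2304 ≡ 57 (mod 107). The two roots are 48 and 59.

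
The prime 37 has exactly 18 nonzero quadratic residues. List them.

Square k = 1,…,18 (k and 37−k give the same square):
1²=1, 2²=4, 3²=9, 4²=16, 5²=25, 6²=36, 7²≡12, 8²≡27, 9²≡7, 10²≡26, 11²≡10, 12²≡33, 13²≡21, 14²≡11, 15²≡3, 16²≡34, 17²≡30, 18²≡28 (mod 37).
So the quadratic residues mod 37 are {1, 3, 4, 7, 9, 10, 11, 12, 16, 21, 25, 26, 27, 28, 30, 33, 34, 36}.

1 3 4 7 9 10 11 12 16 21 25 26 27 28 30 33 34 36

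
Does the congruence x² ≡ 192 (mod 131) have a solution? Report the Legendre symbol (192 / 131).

First reduce: 192 ≡ 61 (mod 131).
Reciprocity: 61 ≡ 1 and 131 ≡ 3 (mod 4), so (61/131) = +(131/61).
Reduce top mod 61: now compute (9/61).
Reciprocity: 9 ≡ 1 and 61 ≡ 1 (mod 4), so (9/61) = +(61/9).
Reduce top mod 9: now compute (7/9).
Reciprocity: 7 ≡ 3 and 9 ≡ 1 (mod 4), so (7/9) = +(9/7).
Reduce top mod 7: now compute (2/7).
Pull out 2: since 7 ≡ 7 (mod 8), (2/7) = +1.
Reached (1/7) = 1. Collecting the sign flips along the way, the symbol is +1.

1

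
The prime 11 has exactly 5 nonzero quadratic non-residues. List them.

2, 6, 7, 8, 10

Square k = 1,…,5 (k and 11−k give the same square):
1²=1, 2²=4, 3²=9, 4²≡5, 5²≡3 (mod 11).
The residues are {1, 3, 4, 5, 9}; the non-residues are the remaining 5 nonzero classes.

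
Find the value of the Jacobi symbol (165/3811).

1

Reciprocity: 165 ≡ 1 and 3811 ≡ 3 (mod 4), so (165/3811) = +(3811/165).
Reduce top mod 165: now compute (16/165).
Pull out 2^4: since 165 ≡ 5 (mod 8), (2/165) = -1, so (2/165)^4 = +1.
Reached (1/165) = 1. Collecting the sign flips along the way, the symbol is +1.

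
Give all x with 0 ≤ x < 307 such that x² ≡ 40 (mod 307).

Since 307 ≡ 3 (mod 4), a square root of 40 is 40^((307+1)/4) = 40^77 mod 307.
Repeated squaring: 40^2≡65, 40^4≡234, 40^8≡110, 40^16≡127, 40^32≡165, 40^64≡209 (mod 307).
40^77 = 40^(64+8+4+1) ≡ 276 (mod 307).
Check: 276² = 76176 ≡ 40 (mod 307). The two roots are 31 and 276.

31, 276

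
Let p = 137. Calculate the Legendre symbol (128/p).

1

Pull out 2^7: since 137 ≡ 1 (mod 8), (2/137) = +1, so (2/137)^7 = +1.
Reached (1/137) = 1. Collecting the sign flips along the way, the symbol is +1.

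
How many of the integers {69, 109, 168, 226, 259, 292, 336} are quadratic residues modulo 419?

5

(69/419) = +1 → QR.
(109/419) = -1 → non-residue.
(168/419) = -1 → non-residue.
(226/419) = +1 → QR.
(259/419) = +1 → QR.
(292/419) = +1 → QR.
(336/419) = +1 → QR.
Total quadratic residues among the 7: 5.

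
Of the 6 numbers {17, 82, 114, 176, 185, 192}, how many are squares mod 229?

5

(17/229) = +1 → QR.
(82/229) = +1 → QR.
(114/229) = -1 → non-residue.
(176/229) = +1 → QR.
(185/229) = +1 → QR.
(192/229) = +1 → QR.
Total quadratic residues among the 6: 5.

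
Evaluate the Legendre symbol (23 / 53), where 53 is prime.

Reciprocity: 23 ≡ 3 and 53 ≡ 1 (mod 4), so (23/53) = +(53/23).
Reduce top mod 23: now compute (7/23).
Reciprocity: 7 ≡ 3 and 23 ≡ 3 (mod 4), so (7/23) = −(23/7).
Reduce top mod 7: now compute (2/7).
Pull out 2: since 7 ≡ 7 (mod 8), (2/7) = +1.
Reached (1/7) = 1. Collecting the sign flips along the way, the symbol is -1.

-1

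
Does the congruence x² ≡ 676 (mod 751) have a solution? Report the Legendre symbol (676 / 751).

1

Euler's criterion: (676/751) ≡ 676^375 (mod 751).
676^2 ≡ 368 (mod 751)
676^4 ≡ 244 (mod 751)
676^8 ≡ 207 (mod 751)
676^16 ≡ 42 (mod 751)
676^32 ≡ 262 (mod 751)
676^64 ≡ 303 (mod 751)
676^128 ≡ 187 (mod 751)
676^256 ≡ 423 (mod 751)
676^375 = 676^(256+64+32+16+4+2+1) ≡ 1 (mod 751).
Result is 1, so (676/751) = 1.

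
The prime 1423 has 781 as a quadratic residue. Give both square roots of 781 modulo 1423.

Since 1423 ≡ 3 (mod 4), a square root of 781 is 781^((1423+1)/4) = 781^356 mod 1423.
Repeated squaring: 781^2≡917, 781^4≡1319, 781^8≡855, 781^16≡1026, 781^32≡1079, 781^64≡227, 781^128≡301, 781^256≡952 (mod 1423).
781^356 = 781^(256+64+32+4) ≡ 1252 (mod 1423).
Check: 1252² = 1567504 ≡ 781 (mod 1423). The two roots are 171 and 1252.

171, 1252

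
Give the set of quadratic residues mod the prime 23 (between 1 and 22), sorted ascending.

1, 2, 3, 4, 6, 8, 9, 12, 13, 16, 18

Square k = 1,…,11 (k and 23−k give the same square):
1²=1, 2²=4, 3²=9, 4²=16, 5²≡2, 6²≡13, 7²≡3, 8²≡18, 9²≡12, 10²≡8, 11²≡6 (mod 23).
So the quadratic residues mod 23 are {1, 2, 3, 4, 6, 8, 9, 12, 13, 16, 18}.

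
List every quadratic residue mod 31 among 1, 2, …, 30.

1, 2, 4, 5, 7, 8, 9, 10, 14, 16, 18, 19, 20, 25, 28

Square k = 1,…,15 (k and 31−k give the same square):
1²=1, 2²=4, 3²=9, 4²=16, 5²=25, 6²≡5, 7²≡18, 8²≡2, 9²≡19, 10²≡7, 11²≡28, 12²≡20, 13²≡14, 14²≡10, 15²≡8 (mod 31).
So the quadratic residues mod 31 are {1, 2, 4, 5, 7, 8, 9, 10, 14, 16, 18, 19, 20, 25, 28}.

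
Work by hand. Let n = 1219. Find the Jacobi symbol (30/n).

1

Pull out 2: since 1219 ≡ 3 (mod 8), (2/1219) = -1.
Reciprocity: 15 ≡ 3 and 1219 ≡ 3 (mod 4), so (15/1219) = −(1219/15).
Reduce top mod 15: now compute (4/15).
Pull out 2^2: since 15 ≡ 7 (mod 8), (2/15) = +1, so (2/15)^2 = +1.
Reached (1/15) = 1. Collecting the sign flips along the way, the symbol is +1.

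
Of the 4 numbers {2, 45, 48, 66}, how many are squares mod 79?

(2/79) = +1 → QR.
(45/79) = +1 → QR.
(48/79) = -1 → non-residue.
(66/79) = -1 → non-residue.
Total quadratic residues among the 4: 2.

2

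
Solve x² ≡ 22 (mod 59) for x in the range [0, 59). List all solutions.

Since 59 ≡ 3 (mod 4), a square root of 22 is 22^((59+1)/4) = 22^15 mod 59.
Repeated squaring: 22^2≡12, 22^4≡26, 22^8≡27 (mod 59).
22^15 = 22^(8+4+2+1) ≡ 9 (mod 59).
Check: 9² = 81 ≡ 22 (mod 59). The two roots are 9 and 50.

9, 50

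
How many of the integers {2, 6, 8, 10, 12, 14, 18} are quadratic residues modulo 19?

1

(2/19) = -1 → non-residue.
(6/19) = +1 → QR.
(8/19) = -1 → non-residue.
(10/19) = -1 → non-residue.
(12/19) = -1 → non-residue.
(14/19) = -1 → non-residue.
(18/19) = -1 → non-residue.
Total quadratic residues among the 7: 1.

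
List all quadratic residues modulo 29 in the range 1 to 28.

1 4 5 6 7 9 13 16 20 22 23 24 25 28

Square k = 1,…,14 (k and 29−k give the same square):
1²=1, 2²=4, 3²=9, 4²=16, 5²=25, 6²≡7, 7²≡20, 8²≡6, 9²≡23, 10²≡13, 11²≡5, 12²≡28, 13²≡24, 14²≡22 (mod 29).
So the quadratic residues mod 29 are {1, 4, 5, 6, 7, 9, 13, 16, 20, 22, 23, 24, 25, 28}.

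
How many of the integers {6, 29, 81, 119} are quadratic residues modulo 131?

1

(6/131) = -1 → non-residue.
(29/131) = -1 → non-residue.
(81/131) = +1 → QR.
(119/131) = -1 → non-residue.
Total quadratic residues among the 4: 1.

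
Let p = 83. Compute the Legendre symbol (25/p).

Euler's criterion: (25/83) ≡ 25^41 (mod 83).
25^2 ≡ 44 (mod 83)
25^4 ≡ 27 (mod 83)
25^8 ≡ 65 (mod 83)
25^16 ≡ 75 (mod 83)
25^32 ≡ 64 (mod 83)
25^41 = 25^(32+8+1) ≡ 1 (mod 83).
Result is 1, so (25/83) = 1.

1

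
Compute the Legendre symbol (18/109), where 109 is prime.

-1

Pull out 2: since 109 ≡ 5 (mod 8), (2/109) = -1.
Reciprocity: 9 ≡ 1 and 109 ≡ 1 (mod 4), so (9/109) = +(109/9).
Reduce top mod 9: now compute (1/9).
Reached (1/9) = 1. Collecting the sign flips along the way, the symbol is -1.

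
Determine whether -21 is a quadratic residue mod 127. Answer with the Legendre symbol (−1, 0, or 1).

Euler's criterion: (-21/127) ≡ 106^63 (mod 127).
106^2 ≡ 60 (mod 127)
106^4 ≡ 44 (mod 127)
106^8 ≡ 31 (mod 127)
106^16 ≡ 72 (mod 127)
106^32 ≡ 104 (mod 127)
106^63 = 106^(32+16+8+4+2+1) ≡ 126 (mod 127).
Result is 126 ≡ −1, so (-21/127) = −1.

-1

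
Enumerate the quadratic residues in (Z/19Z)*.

1,4,5,6,7,9,11,16,17

Square k = 1,…,9 (k and 19−k give the same square):
1²=1, 2²=4, 3²=9, 4²=16, 5²≡6, 6²≡17, 7²≡11, 8²≡7, 9²≡5 (mod 19).
So the quadratic residues mod 19 are {1, 4, 5, 6, 7, 9, 11, 16, 17}.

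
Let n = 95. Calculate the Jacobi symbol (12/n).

1

Pull out 2^2: since 95 ≡ 7 (mod 8), (2/95) = +1, so (2/95)^2 = +1.
Reciprocity: 3 ≡ 3 and 95 ≡ 3 (mod 4), so (3/95) = −(95/3).
Reduce top mod 3: now compute (2/3).
Pull out 2: since 3 ≡ 3 (mod 8), (2/3) = -1.
Reached (1/3) = 1. Collecting the sign flips along the way, the symbol is +1.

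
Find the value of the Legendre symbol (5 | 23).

-1

Reciprocity: 5 ≡ 1 and 23 ≡ 3 (mod 4), so (5/23) = +(23/5).
Reduce top mod 5: now compute (3/5).
Reciprocity: 3 ≡ 3 and 5 ≡ 1 (mod 4), so (3/5) = +(5/3).
Reduce top mod 3: now compute (2/3).
Pull out 2: since 3 ≡ 3 (mod 8), (2/3) = -1.
Reached (1/3) = 1. Collecting the sign flips along the way, the symbol is -1.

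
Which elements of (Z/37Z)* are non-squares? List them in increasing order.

Square k = 1,…,18 (k and 37−k give the same square):
1²=1, 2²=4, 3²=9, 4²=16, 5²=25, 6²=36, 7²≡12, 8²≡27, 9²≡7, 10²≡26, 11²≡10, 12²≡33, 13²≡21, 14²≡11, 15²≡3, 16²≡34, 17²≡30, 18²≡28 (mod 37).
The residues are {1, 3, 4, 7, 9, 10, 11, 12, 16, 21, 25, 26, 27, 28, 30, 33, 34, 36}; the non-residues are the remaining 18 nonzero classes.

2, 5, 6, 8, 13, 14, 15, 17, 18, 19, 20, 22, 23, 24, 29, 31, 32, 35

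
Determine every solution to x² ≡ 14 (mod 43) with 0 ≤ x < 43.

Since 43 ≡ 3 (mod 4), a square root of 14 is 14^((43+1)/4) = 14^11 mod 43.
Repeated squaring: 14^2≡24, 14^4≡17, 14^8≡31 (mod 43).
14^11 = 14^(8+2+1) ≡ 10 (mod 43).
Check: 10² = 100 ≡ 14 (mod 43). The two roots are 10 and 33.

10, 33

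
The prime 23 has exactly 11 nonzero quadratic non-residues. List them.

Square k = 1,…,11 (k and 23−k give the same square):
1²=1, 2²=4, 3²=9, 4²=16, 5²≡2, 6²≡13, 7²≡3, 8²≡18, 9²≡12, 10²≡8, 11²≡6 (mod 23).
The residues are {1, 2, 3, 4, 6, 8, 9, 12, 13, 16, 18}; the non-residues are the remaining 11 nonzero classes.

5,7,10,11,14,15,17,19,20,21,22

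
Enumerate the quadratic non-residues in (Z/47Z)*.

5, 10, 11, 13, 15, 19, 20, 22, 23, 26, 29, 30, 31, 33, 35, 38, 39, 40, 41, 43, 44, 45, 46

Square k = 1,…,23 (k and 47−k give the same square):
1²=1, 2²=4, 3²=9, 4²=16, 5²=25, 6²=36, 7²≡2, 8²≡17, 9²≡34, 10²≡6, 11²≡27, 12²≡3, 13²≡28, 14²≡8, 15²≡37, 16²≡21, 17²≡7, 18²≡42, 19²≡32, 20²≡24, 21²≡18, 22²≡14, 23²≡12 (mod 47).
The residues are {1, 2, 3, 4, 6, 7, 8, 9, 12, 14, 16, 17, 18, 21, 24, 25, 27, 28, 32, 34, 36, 37, 42}; the non-residues are the remaining 23 nonzero classes.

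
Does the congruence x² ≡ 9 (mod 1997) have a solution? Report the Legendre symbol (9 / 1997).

Reciprocity: 9 ≡ 1 and 1997 ≡ 1 (mod 4), so (9/1997) = +(1997/9).
Reduce top mod 9: now compute (8/9).
Pull out 2^3: since 9 ≡ 1 (mod 8), (2/9) = +1, so (2/9)^3 = +1.
Reached (1/9) = 1. Collecting the sign flips along the way, the symbol is +1.

1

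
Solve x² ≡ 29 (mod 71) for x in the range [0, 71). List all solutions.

10, 61

Since 71 ≡ 3 (mod 4), a square root of 29 is 29^((71+1)/4) = 29^18 mod 71.
Repeated squaring: 29^2≡60, 29^4≡50, 29^8≡15, 29^16≡12 (mod 71).
29^18 = 29^(16+2) ≡ 10 (mod 71).
Check: 10² = 100 ≡ 29 (mod 71). The two roots are 10 and 61.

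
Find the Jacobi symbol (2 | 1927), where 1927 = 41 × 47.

Pull out 2: since 1927 ≡ 7 (mod 8), (2/1927) = +1.
Reached (1/1927) = 1. Collecting the sign flips along the way, the symbol is +1.

1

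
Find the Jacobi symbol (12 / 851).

1

Pull out 2^2: since 851 ≡ 3 (mod 8), (2/851) = -1, so (2/851)^2 = +1.
Reciprocity: 3 ≡ 3 and 851 ≡ 3 (mod 4), so (3/851) = −(851/3).
Reduce top mod 3: now compute (2/3).
Pull out 2: since 3 ≡ 3 (mod 8), (2/3) = -1.
Reached (1/3) = 1. Collecting the sign flips along the way, the symbol is +1.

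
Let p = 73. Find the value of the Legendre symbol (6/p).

Pull out 2: since 73 ≡ 1 (mod 8), (2/73) = +1.
Reciprocity: 3 ≡ 3 and 73 ≡ 1 (mod 4), so (3/73) = +(73/3).
Reduce top mod 3: now compute (1/3).
Reached (1/3) = 1. Collecting the sign flips along the way, the symbol is +1.

1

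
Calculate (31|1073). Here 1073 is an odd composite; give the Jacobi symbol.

Reciprocity: 31 ≡ 3 and 1073 ≡ 1 (mod 4), so (31/1073) = +(1073/31).
Reduce top mod 31: now compute (19/31).
Reciprocity: 19 ≡ 3 and 31 ≡ 3 (mod 4), so (19/31) = −(31/19).
Reduce top mod 19: now compute (12/19).
Pull out 2^2: since 19 ≡ 3 (mod 8), (2/19) = -1, so (2/19)^2 = +1.
Reciprocity: 3 ≡ 3 and 19 ≡ 3 (mod 4), so (3/19) = −(19/3).
Reduce top mod 3: now compute (1/3).
Reached (1/3) = 1. Collecting the sign flips along the way, the symbol is +1.

1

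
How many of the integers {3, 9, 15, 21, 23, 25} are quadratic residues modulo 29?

3

(3/29) = -1 → non-residue.
(9/29) = +1 → QR.
(15/29) = -1 → non-residue.
(21/29) = -1 → non-residue.
(23/29) = +1 → QR.
(25/29) = +1 → QR.
Total quadratic residues among the 6: 3.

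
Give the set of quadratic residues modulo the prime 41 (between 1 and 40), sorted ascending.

Square k = 1,…,20 (k and 41−k give the same square):
1²=1, 2²=4, 3²=9, 4²=16, 5²=25, 6²=36, 7²≡8, 8²≡23, 9²≡40, 10²≡18, 11²≡39, 12²≡21, 13²≡5, 14²≡32, 15²≡20, 16²≡10, 17²≡2, 18²≡37, 19²≡33, 20²≡31 (mod 41).
So the quadratic residues mod 41 are {1, 2, 4, 5, 8, 9, 10, 16, 18, 20, 21, 23, 25, 31, 32, 33, 36, 37, 39, 40}.

1 2 4 5 8 9 10 16 18 20 21 23 25 31 32 33 36 37 39 40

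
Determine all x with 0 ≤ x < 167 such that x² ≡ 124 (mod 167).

25, 142

Since 167 ≡ 3 (mod 4), a square root of 124 is 124^((167+1)/4) = 124^42 mod 167.
Repeated squaring: 124^2≡12, 124^4≡144, 124^8≡28, 124^16≡116, 124^32≡96 (mod 167).
124^42 = 124^(32+8+2) ≡ 25 (mod 167).
Check: 25² = 625 ≡ 124 (mod 167). The two roots are 25 and 142.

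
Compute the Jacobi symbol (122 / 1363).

1

Pull out 2: since 1363 ≡ 3 (mod 8), (2/1363) = -1.
Reciprocity: 61 ≡ 1 and 1363 ≡ 3 (mod 4), so (61/1363) = +(1363/61).
Reduce top mod 61: now compute (21/61).
Reciprocity: 21 ≡ 1 and 61 ≡ 1 (mod 4), so (21/61) = +(61/21).
Reduce top mod 21: now compute (19/21).
Reciprocity: 19 ≡ 3 and 21 ≡ 1 (mod 4), so (19/21) = +(21/19).
Reduce top mod 19: now compute (2/19).
Pull out 2: since 19 ≡ 3 (mod 8), (2/19) = -1.
Reached (1/19) = 1. Collecting the sign flips along the way, the symbol is +1.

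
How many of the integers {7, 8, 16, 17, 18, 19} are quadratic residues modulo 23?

3

(7/23) = -1 → non-residue.
(8/23) = +1 → QR.
(16/23) = +1 → QR.
(17/23) = -1 → non-residue.
(18/23) = +1 → QR.
(19/23) = -1 → non-residue.
Total quadratic residues among the 6: 3.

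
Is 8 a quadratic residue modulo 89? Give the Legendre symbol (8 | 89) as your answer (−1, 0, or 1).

1

Pull out 2^3: since 89 ≡ 1 (mod 8), (2/89) = +1, so (2/89)^3 = +1.
Reached (1/89) = 1. Collecting the sign flips along the way, the symbol is +1.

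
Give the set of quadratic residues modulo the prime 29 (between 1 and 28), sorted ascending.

1 4 5 6 7 9 13 16 20 22 23 24 25 28

Square k = 1,…,14 (k and 29−k give the same square):
1²=1, 2²=4, 3²=9, 4²=16, 5²=25, 6²≡7, 7²≡20, 8²≡6, 9²≡23, 10²≡13, 11²≡5, 12²≡28, 13²≡24, 14²≡22 (mod 29).
So the quadratic residues mod 29 are {1, 4, 5, 6, 7, 9, 13, 16, 20, 22, 23, 24, 25, 28}.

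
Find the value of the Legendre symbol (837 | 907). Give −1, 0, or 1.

1

Reciprocity: 837 ≡ 1 and 907 ≡ 3 (mod 4), so (837/907) = +(907/837).
Reduce top mod 837: now compute (70/837).
Pull out 2: since 837 ≡ 5 (mod 8), (2/837) = -1.
Reciprocity: 35 ≡ 3 and 837 ≡ 1 (mod 4), so (35/837) = +(837/35).
Reduce top mod 35: now compute (32/35).
Pull out 2^5: since 35 ≡ 3 (mod 8), (2/35) = -1, so (2/35)^5 = -1.
Reached (1/35) = 1. Collecting the sign flips along the way, the symbol is +1.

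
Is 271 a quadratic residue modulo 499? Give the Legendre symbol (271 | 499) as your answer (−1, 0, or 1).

-1

Euler's criterion: (271/499) ≡ 271^249 (mod 499).
271^2 ≡ 88 (mod 499)
271^4 ≡ 259 (mod 499)
271^8 ≡ 215 (mod 499)
271^16 ≡ 317 (mod 499)
271^32 ≡ 190 (mod 499)
271^64 ≡ 172 (mod 499)
271^128 ≡ 143 (mod 499)
271^249 = 271^(128+64+32+16+8+1) ≡ 498 (mod 499).
Result is 498 ≡ −1, so (271/499) = −1.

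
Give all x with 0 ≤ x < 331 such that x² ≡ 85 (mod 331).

164, 167

Since 331 ≡ 3 (mod 4), a square root of 85 is 85^((331+1)/4) = 85^83 mod 331.
Repeated squaring: 85^2≡274, 85^4≡270, 85^8≡80, 85^16≡111, 85^32≡74, 85^64≡180 (mod 331).
85^83 = 85^(64+16+2+1) ≡ 167 (mod 331).
Check: 167² = 27889 ≡ 85 (mod 331). The two roots are 164 and 167.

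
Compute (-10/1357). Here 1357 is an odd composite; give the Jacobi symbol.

First reduce: -10 ≡ 1347 (mod 1357).
Reciprocity: 1347 ≡ 3 and 1357 ≡ 1 (mod 4), so (1347/1357) = +(1357/1347).
Reduce top mod 1347: now compute (10/1347).
Pull out 2: since 1347 ≡ 3 (mod 8), (2/1347) = -1.
Reciprocity: 5 ≡ 1 and 1347 ≡ 3 (mod 4), so (5/1347) = +(1347/5).
Reduce top mod 5: now compute (2/5).
Pull out 2: since 5 ≡ 5 (mod 8), (2/5) = -1.
Reached (1/5) = 1. Collecting the sign flips along the way, the symbol is +1.

1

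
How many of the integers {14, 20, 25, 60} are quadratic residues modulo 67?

(14/67) = +1 → QR.
(20/67) = -1 → non-residue.
(25/67) = +1 → QR.
(60/67) = +1 → QR.
Total quadratic residues among the 4: 3.

3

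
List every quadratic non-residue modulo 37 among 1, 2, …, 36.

Square k = 1,…,18 (k and 37−k give the same square):
1²=1, 2²=4, 3²=9, 4²=16, 5²=25, 6²=36, 7²≡12, 8²≡27, 9²≡7, 10²≡26, 11²≡10, 12²≡33, 13²≡21, 14²≡11, 15²≡3, 16²≡34, 17²≡30, 18²≡28 (mod 37).
The residues are {1, 3, 4, 7, 9, 10, 11, 12, 16, 21, 25, 26, 27, 28, 30, 33, 34, 36}; the non-residues are the remaining 18 nonzero classes.

2,5,6,8,13,14,15,17,18,19,20,22,23,24,29,31,32,35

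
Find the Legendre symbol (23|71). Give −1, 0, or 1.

Reciprocity: 23 ≡ 3 and 71 ≡ 3 (mod 4), so (23/71) = −(71/23).
Reduce top mod 23: now compute (2/23).
Pull out 2: since 23 ≡ 7 (mod 8), (2/23) = +1.
Reached (1/23) = 1. Collecting the sign flips along the way, the symbol is -1.

-1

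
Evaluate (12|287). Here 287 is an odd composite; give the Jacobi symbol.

1

Pull out 2^2: since 287 ≡ 7 (mod 8), (2/287) = +1, so (2/287)^2 = +1.
Reciprocity: 3 ≡ 3 and 287 ≡ 3 (mod 4), so (3/287) = −(287/3).
Reduce top mod 3: now compute (2/3).
Pull out 2: since 3 ≡ 3 (mod 8), (2/3) = -1.
Reached (1/3) = 1. Collecting the sign flips along the way, the symbol is +1.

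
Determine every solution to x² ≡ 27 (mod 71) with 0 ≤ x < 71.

13, 58

Since 71 ≡ 3 (mod 4), a square root of 27 is 27^((71+1)/4) = 27^18 mod 71.
Repeated squaring: 27^2≡19, 27^4≡6, 27^8≡36, 27^16≡18 (mod 71).
27^18 = 27^(16+2) ≡ 58 (mod 71).
Check: 58² = 3364 ≡ 27 (mod 71). The two roots are 13 and 58.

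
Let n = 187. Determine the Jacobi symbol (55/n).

0

Reciprocity: 55 ≡ 3 and 187 ≡ 3 (mod 4), so (55/187) = −(187/55).
Reduce top mod 55: now compute (22/55).
Pull out 2: since 55 ≡ 7 (mod 8), (2/55) = +1.
Reciprocity: 11 ≡ 3 and 55 ≡ 3 (mod 4), so (11/55) = −(55/11).
Reduce top mod 11: now compute (0/11).
Top reduces to 0: gcd > 1, so the symbol is 0.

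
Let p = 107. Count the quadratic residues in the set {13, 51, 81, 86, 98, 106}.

3

(13/107) = +1 → QR.
(51/107) = -1 → non-residue.
(81/107) = +1 → QR.
(86/107) = +1 → QR.
(98/107) = -1 → non-residue.
(106/107) = -1 → non-residue.
Total quadratic residues among the 6: 3.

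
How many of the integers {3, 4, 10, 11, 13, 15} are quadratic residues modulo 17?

3

(3/17) = -1 → non-residue.
(4/17) = +1 → QR.
(10/17) = -1 → non-residue.
(11/17) = -1 → non-residue.
(13/17) = +1 → QR.
(15/17) = +1 → QR.
Total quadratic residues among the 6: 3.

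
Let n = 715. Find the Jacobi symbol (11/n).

0

Reciprocity: 11 ≡ 3 and 715 ≡ 3 (mod 4), so (11/715) = −(715/11).
Reduce top mod 11: now compute (0/11).
Top reduces to 0: gcd > 1, so the symbol is 0.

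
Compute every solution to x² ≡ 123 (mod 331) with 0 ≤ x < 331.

Since 331 ≡ 3 (mod 4), a square root of 123 is 123^((331+1)/4) = 123^83 mod 331.
Repeated squaring: 123^2≡234, 123^4≡141, 123^8≡21, 123^16≡110, 123^32≡184, 123^64≡94 (mod 331).
123^83 = 123^(64+16+2+1) ≡ 139 (mod 331).
Check: 139² = 19321 ≡ 123 (mod 331). The two roots are 139 and 192.

139, 192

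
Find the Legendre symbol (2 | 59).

Euler's criterion: (2/59) ≡ 2^29 (mod 59).
2^2 ≡ 4 (mod 59)
2^4 ≡ 16 (mod 59)
2^8 ≡ 20 (mod 59)
2^16 ≡ 46 (mod 59)
2^29 = 2^(16+8+4+1) ≡ 58 (mod 59).
Result is 58 ≡ −1, so (2/59) = −1.

-1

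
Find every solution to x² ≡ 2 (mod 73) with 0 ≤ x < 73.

32, 41

73 ≡ 1 (mod 4), so we find a root by search.
Trying successive values, 32² = 1024 ≡ 2 (mod 73). The other root is 73 − 32 = 41.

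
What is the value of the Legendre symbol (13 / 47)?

Reciprocity: 13 ≡ 1 and 47 ≡ 3 (mod 4), so (13/47) = +(47/13).
Reduce top mod 13: now compute (8/13).
Pull out 2^3: since 13 ≡ 5 (mod 8), (2/13) = -1, so (2/13)^3 = -1.
Reached (1/13) = 1. Collecting the sign flips along the way, the symbol is -1.

-1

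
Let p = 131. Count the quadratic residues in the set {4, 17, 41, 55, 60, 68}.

(4/131) = +1 → QR.
(17/131) = -1 → non-residue.
(41/131) = +1 → QR.
(55/131) = +1 → QR.
(60/131) = +1 → QR.
(68/131) = -1 → non-residue.
Total quadratic residues among the 6: 4.

4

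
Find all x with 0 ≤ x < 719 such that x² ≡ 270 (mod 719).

Since 719 ≡ 3 (mod 4), a square root of 270 is 270^((719+1)/4) = 270^180 mod 719.
Repeated squaring: 270^2≡281, 270^4≡590, 270^8≡104, 270^16≡31, 270^32≡242, 270^64≡325, 270^128≡651 (mod 719).
270^180 = 270^(128+32+16+4) ≡ 350 (mod 719).
Check: 350² = 122500 ≡ 270 (mod 719). The two roots are 350 and 369.

350, 369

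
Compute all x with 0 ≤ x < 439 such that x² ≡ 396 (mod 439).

Since 439 ≡ 3 (mod 4), a square root of 396 is 396^((439+1)/4) = 396^110 mod 439.
Repeated squaring: 396^2≡93, 396^4≡308, 396^8≡40, 396^16≡283, 396^32≡191, 396^64≡44 (mod 439).
396^110 = 396^(64+32+8+4+2) ≡ 305 (mod 439).
Check: 305² = 93025 ≡ 396 (mod 439). The two roots are 134 and 305.

134, 305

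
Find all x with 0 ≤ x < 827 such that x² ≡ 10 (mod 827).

254, 573

Since 827 ≡ 3 (mod 4), a square root of 10 is 10^((827+1)/4) = 10^207 mod 827.
Repeated squaring: 10^2≡100, 10^4≡76, 10^8≡814, 10^16≡169, 10^32≡443, 10^64≡250, 10^128≡475 (mod 827).
10^207 = 10^(128+64+8+4+2+1) ≡ 573 (mod 827).
Check: 573² = 328329 ≡ 10 (mod 827). The two roots are 254 and 573.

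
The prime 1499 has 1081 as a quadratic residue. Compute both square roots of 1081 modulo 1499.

Since 1499 ≡ 3 (mod 4), a square root of 1081 is 1081^((1499+1)/4) = 1081^375 mod 1499.
Repeated squaring: 1081^2≡840, 1081^4≡1070, 1081^8≡1163, 1081^16≡471, 1081^32≡1488, 1081^64≡121, 1081^128≡1150, 1081^256≡382 (mod 1499).
1081^375 = 1081^(256+64+32+16+4+2+1) ≡ 350 (mod 1499).
Check: 350² = 122500 ≡ 1081 (mod 1499). The two roots are 350 and 1149.

350, 1149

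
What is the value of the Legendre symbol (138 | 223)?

Pull out 2: since 223 ≡ 7 (mod 8), (2/223) = +1.
Reciprocity: 69 ≡ 1 and 223 ≡ 3 (mod 4), so (69/223) = +(223/69).
Reduce top mod 69: now compute (16/69).
Pull out 2^4: since 69 ≡ 5 (mod 8), (2/69) = -1, so (2/69)^4 = +1.
Reached (1/69) = 1. Collecting the sign flips along the way, the symbol is +1.

1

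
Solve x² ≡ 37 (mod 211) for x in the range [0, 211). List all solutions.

Since 211 ≡ 3 (mod 4), a square root of 37 is 37^((211+1)/4) = 37^53 mod 211.
Repeated squaring: 37^2≡103, 37^4≡59, 37^8≡105, 37^16≡53, 37^32≡66 (mod 211).
37^53 = 37^(32+16+4+1) ≡ 44 (mod 211).
Check: 44² = 1936 ≡ 37 (mod 211). The two roots are 44 and 167.

44, 167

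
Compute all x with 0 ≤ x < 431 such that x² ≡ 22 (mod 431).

Since 431 ≡ 3 (mod 4), a square root of 22 is 22^((431+1)/4) = 22^108 mod 431.
Repeated squaring: 22^2≡53, 22^4≡223, 22^8≡164, 22^16≡174, 22^32≡106, 22^64≡30 (mod 431).
22^108 = 22^(64+32+8+4) ≡ 75 (mod 431).
Check: 75² = 5625 ≡ 22 (mod 431). The two roots are 75 and 356.

75, 356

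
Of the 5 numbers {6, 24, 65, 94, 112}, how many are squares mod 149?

(6/149) = +1 → QR.
(24/149) = +1 → QR.
(65/149) = -1 → non-residue.
(94/149) = -1 → non-residue.
(112/149) = +1 → QR.
Total quadratic residues among the 5: 3.

3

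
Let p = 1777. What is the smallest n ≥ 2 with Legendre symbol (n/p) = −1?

(2/1777) = +1, so 2 is a residue.
(3/1777) = +1, so 3 is a residue.
(4/1777) = +1, so 4 is a residue.
(5/1777) = −1, so 5 is the smallest positive non-residue mod 1777.

5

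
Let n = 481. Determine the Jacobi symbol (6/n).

Pull out 2: since 481 ≡ 1 (mod 8), (2/481) = +1.
Reciprocity: 3 ≡ 3 and 481 ≡ 1 (mod 4), so (3/481) = +(481/3).
Reduce top mod 3: now compute (1/3).
Reached (1/3) = 1. Collecting the sign flips along the way, the symbol is +1.

1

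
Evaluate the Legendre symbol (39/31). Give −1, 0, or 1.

First reduce: 39 ≡ 8 (mod 31).
Pull out 2^3: since 31 ≡ 7 (mod 8), (2/31) = +1, so (2/31)^3 = +1.
Reached (1/31) = 1. Collecting the sign flips along the way, the symbol is +1.

1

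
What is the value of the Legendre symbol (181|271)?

Euler's criterion: (181/271) ≡ 181^135 (mod 271).
181^2 ≡ 241 (mod 271)
181^4 ≡ 87 (mod 271)
181^8 ≡ 252 (mod 271)
181^16 ≡ 90 (mod 271)
181^32 ≡ 241 (mod 271)
181^64 ≡ 87 (mod 271)
181^128 ≡ 252 (mod 271)
181^135 = 181^(128+4+2+1) ≡ 270 (mod 271).
Result is 270 ≡ −1, so (181/271) = −1.

-1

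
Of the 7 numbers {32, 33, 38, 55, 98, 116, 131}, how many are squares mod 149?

(32/149) = -1 → non-residue.
(33/149) = +1 → QR.
(38/149) = -1 → non-residue.
(55/149) = -1 → non-residue.
(98/149) = -1 → non-residue.
(116/149) = +1 → QR.
(131/149) = -1 → non-residue.
Total quadratic residues among the 7: 2.

2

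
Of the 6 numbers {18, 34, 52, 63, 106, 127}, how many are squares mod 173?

3

(18/173) = -1 → non-residue.
(34/173) = +1 → QR.
(52/173) = +1 → QR.
(63/173) = -1 → non-residue.
(106/173) = +1 → QR.
(127/173) = -1 → non-residue.
Total quadratic residues among the 6: 3.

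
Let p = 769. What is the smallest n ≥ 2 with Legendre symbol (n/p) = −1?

7

(2/769) = +1, so 2 is a residue.
(3/769) = +1, so 3 is a residue.
(4/769) = +1, so 4 is a residue.
(5/769) = +1, so 5 is a residue.
(6/769) = +1, so 6 is a residue.
(7/769) = −1, so 7 is the smallest positive non-residue mod 769.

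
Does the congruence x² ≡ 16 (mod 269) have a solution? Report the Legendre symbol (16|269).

Pull out 2^4: since 269 ≡ 5 (mod 8), (2/269) = -1, so (2/269)^4 = +1.
Reached (1/269) = 1. Collecting the sign flips along the way, the symbol is +1.

1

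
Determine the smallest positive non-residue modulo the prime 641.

(2/641) = +1, so 2 is a residue.
(3/641) = −1, so 3 is the smallest positive non-residue mod 641.

3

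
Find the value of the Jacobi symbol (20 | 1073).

-1

Pull out 2^2: since 1073 ≡ 1 (mod 8), (2/1073) = +1, so (2/1073)^2 = +1.
Reciprocity: 5 ≡ 1 and 1073 ≡ 1 (mod 4), so (5/1073) = +(1073/5).
Reduce top mod 5: now compute (3/5).
Reciprocity: 3 ≡ 3 and 5 ≡ 1 (mod 4), so (3/5) = +(5/3).
Reduce top mod 3: now compute (2/3).
Pull out 2: since 3 ≡ 3 (mod 8), (2/3) = -1.
Reached (1/3) = 1. Collecting the sign flips along the way, the symbol is -1.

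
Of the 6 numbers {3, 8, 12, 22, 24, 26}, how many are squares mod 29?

(3/29) = -1 → non-residue.
(8/29) = -1 → non-residue.
(12/29) = -1 → non-residue.
(22/29) = +1 → QR.
(24/29) = +1 → QR.
(26/29) = -1 → non-residue.
Total quadratic residues among the 6: 2.

2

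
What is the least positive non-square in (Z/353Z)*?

(2/353) = +1, so 2 is a residue.
(3/353) = −1, so 3 is the smallest positive non-residue mod 353.

3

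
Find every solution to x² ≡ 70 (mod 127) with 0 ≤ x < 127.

18, 109

Since 127 ≡ 3 (mod 4), a square root of 70 is 70^((127+1)/4) = 70^32 mod 127.
Repeated squaring: 70^2≡74, 70^4≡15, 70^8≡98, 70^16≡79, 70^32≡18 (mod 127).
70^32 = 70^(32) ≡ 18 (mod 127).
Check: 18² = 324 ≡ 70 (mod 127). The two roots are 18 and 109.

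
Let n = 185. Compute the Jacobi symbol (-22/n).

1

First reduce: -22 ≡ 163 (mod 185).
Reciprocity: 163 ≡ 3 and 185 ≡ 1 (mod 4), so (163/185) = +(185/163).
Reduce top mod 163: now compute (22/163).
Pull out 2: since 163 ≡ 3 (mod 8), (2/163) = -1.
Reciprocity: 11 ≡ 3 and 163 ≡ 3 (mod 4), so (11/163) = −(163/11).
Reduce top mod 11: now compute (9/11).
Reciprocity: 9 ≡ 1 and 11 ≡ 3 (mod 4), so (9/11) = +(11/9).
Reduce top mod 9: now compute (2/9).
Pull out 2: since 9 ≡ 1 (mod 8), (2/9) = +1.
Reached (1/9) = 1. Collecting the sign flips along the way, the symbol is +1.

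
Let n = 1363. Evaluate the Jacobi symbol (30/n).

-1

Pull out 2: since 1363 ≡ 3 (mod 8), (2/1363) = -1.
Reciprocity: 15 ≡ 3 and 1363 ≡ 3 (mod 4), so (15/1363) = −(1363/15).
Reduce top mod 15: now compute (13/15).
Reciprocity: 13 ≡ 1 and 15 ≡ 3 (mod 4), so (13/15) = +(15/13).
Reduce top mod 13: now compute (2/13).
Pull out 2: since 13 ≡ 5 (mod 8), (2/13) = -1.
Reached (1/13) = 1. Collecting the sign flips along the way, the symbol is -1.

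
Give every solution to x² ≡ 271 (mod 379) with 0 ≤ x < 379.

140, 239

Since 379 ≡ 3 (mod 4), a square root of 271 is 271^((379+1)/4) = 271^95 mod 379.
Repeated squaring: 271^2≡294, 271^4≡24, 271^8≡197, 271^16≡151, 271^32≡61, 271^64≡310 (mod 379).
271^95 = 271^(64+16+8+4+2+1) ≡ 239 (mod 379).
Check: 239² = 57121 ≡ 271 (mod 379). The two roots are 140 and 239.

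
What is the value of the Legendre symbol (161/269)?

-1

Reciprocity: 161 ≡ 1 and 269 ≡ 1 (mod 4), so (161/269) = +(269/161).
Reduce top mod 161: now compute (108/161).
Pull out 2^2: since 161 ≡ 1 (mod 8), (2/161) = +1, so (2/161)^2 = +1.
Reciprocity: 27 ≡ 3 and 161 ≡ 1 (mod 4), so (27/161) = +(161/27).
Reduce top mod 27: now compute (26/27).
Pull out 2: since 27 ≡ 3 (mod 8), (2/27) = -1.
Reciprocity: 13 ≡ 1 and 27 ≡ 3 (mod 4), so (13/27) = +(27/13).
Reduce top mod 13: now compute (1/13).
Reached (1/13) = 1. Collecting the sign flips along the way, the symbol is -1.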